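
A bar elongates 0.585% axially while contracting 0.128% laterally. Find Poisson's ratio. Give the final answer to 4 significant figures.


nu = -epsilon_lat / epsilon_axial
Lateral strain is contraction (negative), so using magnitudes:
nu = 0.128 / 0.585
nu = 0.2188


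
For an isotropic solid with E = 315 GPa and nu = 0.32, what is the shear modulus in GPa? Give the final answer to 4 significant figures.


G = E / (2*(1+nu))
G = 315 / (2*(1+0.32))
G = 119.3 GPa


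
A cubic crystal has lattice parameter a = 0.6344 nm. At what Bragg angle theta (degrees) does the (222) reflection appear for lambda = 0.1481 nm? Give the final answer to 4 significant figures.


d = a / sqrt(h^2+k^2+l^2)
d = 0.6344 / sqrt(12) = 0.183136 nm
lambda = 2*d*sin(theta)  =>  sin(theta) = lambda / (2*d)
sin(theta) = 0.1481 / (2 * 0.183136) = 0.404345
theta = 23.85 deg


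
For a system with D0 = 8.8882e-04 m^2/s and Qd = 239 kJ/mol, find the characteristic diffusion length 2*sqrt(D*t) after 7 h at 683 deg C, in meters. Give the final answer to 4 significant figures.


Step 1: D = D0 * exp(-Qd/(R*T))
T = 956.15 K
D = 8.8882e-04 * exp(-239e3 / (8.314 * 956.15)) = 7.79347e-17 m^2/s
Step 2: L = 2*sqrt(D*t)
t = 7 h = 25200 s
L = 2*sqrt(7.79347e-17 * 25200) = 2.803e-06 m


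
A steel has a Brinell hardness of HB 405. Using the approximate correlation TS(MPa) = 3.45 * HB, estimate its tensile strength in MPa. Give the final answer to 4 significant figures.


TS (MPa) = 3.45 * HB
TS = 3.45 * 405
TS = 1397 MPa


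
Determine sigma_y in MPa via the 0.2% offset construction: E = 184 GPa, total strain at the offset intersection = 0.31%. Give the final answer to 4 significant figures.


Offset strain = 0.002
Elastic strain at yield = total_strain - offset = 3.1e-03 - 0.002 = 1.1e-03
sigma_y = E * elastic_strain = 184000 * 1.1e-03
sigma_y = 202.4 MPa


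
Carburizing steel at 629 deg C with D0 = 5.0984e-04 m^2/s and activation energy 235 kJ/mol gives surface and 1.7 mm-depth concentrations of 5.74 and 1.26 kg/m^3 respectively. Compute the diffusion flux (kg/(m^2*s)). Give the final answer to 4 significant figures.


Step 1: D = D0 * exp(-Qd/(R*T))
T = 629 + 273.15 = 902.15 K
D = 5.0984e-04 * exp(-235e3 / (8.314 * 902.15)) = 1.26009e-17 m^2/s
Step 2: J = D * (C1 - C2) / dx
J = 1.26009e-17 * (5.74 - 1.26) / 1.7e-03
J = 3.321e-14 kg/(m^2*s)


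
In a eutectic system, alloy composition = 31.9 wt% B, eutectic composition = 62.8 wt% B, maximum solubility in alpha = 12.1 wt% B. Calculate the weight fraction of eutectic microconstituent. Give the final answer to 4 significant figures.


f_primary = (C_e - C0) / (C_e - C_alpha_max)
f_primary = (62.8 - 31.9) / (62.8 - 12.1)
f_primary = 0.609467
f_eutectic = 1 - 0.609467 = 0.3905


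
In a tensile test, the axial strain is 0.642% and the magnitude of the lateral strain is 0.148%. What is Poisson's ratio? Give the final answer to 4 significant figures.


nu = -epsilon_lat / epsilon_axial
Lateral strain is contraction (negative), so using magnitudes:
nu = 0.148 / 0.642
nu = 0.2305


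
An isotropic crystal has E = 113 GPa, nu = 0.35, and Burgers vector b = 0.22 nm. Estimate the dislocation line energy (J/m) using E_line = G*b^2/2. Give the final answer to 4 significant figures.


Step 1: G = E / (2*(1+nu))
G = 113 / (2*(1+0.35)) = 41.8519 GPa = 4.18519e+10 Pa
Step 2: E_line = G*b^2/2
b = 0.22 nm = 2.2e-10 m
E_line = 0.5 * 4.18519e+10 * (2.2e-10)^2 = 1.013e-09 J/m


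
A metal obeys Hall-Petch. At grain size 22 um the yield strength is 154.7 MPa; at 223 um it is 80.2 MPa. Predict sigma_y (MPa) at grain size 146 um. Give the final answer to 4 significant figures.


sigma_y = sigma0 + k / sqrt(d)
1/sqrt(d1) = 1/sqrt(2.2e-05) = 213.201;  1/sqrt(d2) = 66.965
k = (sigma1 - sigma2) / (1/sqrt(d1) - 1/sqrt(d2)) = (154.7 - 80.2) / (213.201 - 66.965) = 0.509451 MPa*m^0.5
sigma0 = sigma1 - k/sqrt(d1) = 154.7 - 0.509451*213.201 = 46.0846 MPa
sigma_y(d3) = 46.0846 + 0.509451 / sqrt(1.46e-04) = 88.25 MPa


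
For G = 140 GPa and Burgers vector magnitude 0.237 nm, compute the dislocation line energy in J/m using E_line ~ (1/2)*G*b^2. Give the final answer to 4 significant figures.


E = G*b^2/2
b = 0.237 nm = 2.37e-10 m
G = 140 GPa = 1.4e+11 Pa
E = 0.5 * 1.4e+11 * (2.37e-10)^2
E = 3.932e-09 J/m


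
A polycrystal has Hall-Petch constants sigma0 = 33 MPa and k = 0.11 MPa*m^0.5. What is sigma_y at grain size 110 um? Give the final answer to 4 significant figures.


sigma_y = sigma0 + k / sqrt(d)
d = 110 um = 1.1e-04 m
sigma_y = 33 + 0.11 / sqrt(1.1e-04)
sigma_y = 43.49 MPa


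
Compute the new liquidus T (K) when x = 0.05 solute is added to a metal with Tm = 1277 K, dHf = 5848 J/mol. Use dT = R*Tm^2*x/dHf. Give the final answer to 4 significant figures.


dT = R*Tm^2*x / dHf
dT = 8.314 * 1277^2 * 0.05 / 5848
dT = 115.919 K
T_new = 1277 - 115.919 = 1161 K


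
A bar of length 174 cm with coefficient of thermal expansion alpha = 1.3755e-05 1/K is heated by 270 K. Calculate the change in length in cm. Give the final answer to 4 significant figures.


dL = L0 * alpha * dT
dL = 174 * 1.3755e-05 * 270
dL = 0.6462 cm


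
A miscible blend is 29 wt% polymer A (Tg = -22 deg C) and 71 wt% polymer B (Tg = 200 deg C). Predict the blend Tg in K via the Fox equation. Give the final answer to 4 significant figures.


1/Tg = w1/Tg1 + w2/Tg2 (in Kelvin)
Tg1 = 251.15 K, Tg2 = 473.15 K
1/Tg = 0.29/251.15 + 0.71/473.15
Tg = 376.6 K


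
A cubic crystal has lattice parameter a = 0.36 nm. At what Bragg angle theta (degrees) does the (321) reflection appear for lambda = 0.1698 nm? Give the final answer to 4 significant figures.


d = a / sqrt(h^2+k^2+l^2)
d = 0.36 / sqrt(14) = 0.096214 nm
lambda = 2*d*sin(theta)  =>  sin(theta) = lambda / (2*d)
sin(theta) = 0.1698 / (2 * 0.096214) = 0.882408
theta = 61.93 deg


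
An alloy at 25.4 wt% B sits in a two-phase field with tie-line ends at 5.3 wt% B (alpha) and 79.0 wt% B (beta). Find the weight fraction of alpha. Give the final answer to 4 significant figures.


f_alpha = (C_beta - C0) / (C_beta - C_alpha)
f_alpha = (79.0 - 25.4) / (79.0 - 5.3)
f_alpha = 0.7273


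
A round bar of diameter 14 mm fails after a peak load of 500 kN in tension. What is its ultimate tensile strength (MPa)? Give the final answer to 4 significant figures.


A0 = pi*(d/2)^2 = pi*(14/2)^2 = 153.938 mm^2
UTS = F_max / A0 = 500*1000 / 153.938
UTS = 3248 MPa


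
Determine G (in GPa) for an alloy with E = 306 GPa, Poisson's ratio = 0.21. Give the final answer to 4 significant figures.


G = E / (2*(1+nu))
G = 306 / (2*(1+0.21))
G = 126.4 GPa


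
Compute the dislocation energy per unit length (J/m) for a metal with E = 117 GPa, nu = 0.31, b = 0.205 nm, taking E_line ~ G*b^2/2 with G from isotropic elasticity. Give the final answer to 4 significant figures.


Step 1: G = E / (2*(1+nu))
G = 117 / (2*(1+0.31)) = 44.6565 GPa = 4.46565e+10 Pa
Step 2: E_line = G*b^2/2
b = 0.205 nm = 2.05e-10 m
E_line = 0.5 * 4.46565e+10 * (2.05e-10)^2 = 9.383e-10 J/m


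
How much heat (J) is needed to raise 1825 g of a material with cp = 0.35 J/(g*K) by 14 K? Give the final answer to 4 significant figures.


Q = m * cp * dT
Q = 1825 * 0.35 * 14
Q = 8943 J


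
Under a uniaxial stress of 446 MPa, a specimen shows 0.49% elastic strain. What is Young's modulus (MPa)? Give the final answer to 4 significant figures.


E = sigma / epsilon
epsilon = 0.49% = 4.9e-03
E = 446 / 4.9e-03
E = 91020 MPa


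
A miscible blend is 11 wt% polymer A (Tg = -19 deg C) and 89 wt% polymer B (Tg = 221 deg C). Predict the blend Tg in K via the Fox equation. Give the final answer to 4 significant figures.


1/Tg = w1/Tg1 + w2/Tg2 (in Kelvin)
Tg1 = 254.15 K, Tg2 = 494.15 K
1/Tg = 0.11/254.15 + 0.89/494.15
Tg = 447.7 K


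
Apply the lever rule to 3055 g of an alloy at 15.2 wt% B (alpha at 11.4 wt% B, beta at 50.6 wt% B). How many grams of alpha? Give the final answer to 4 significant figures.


f_alpha = (C_beta - C0) / (C_beta - C_alpha)
f_alpha = (50.6 - 15.2) / (50.6 - 11.4) = 0.903061
m_alpha = f_alpha * m_total = 0.903061 * 3055 = 2759 g


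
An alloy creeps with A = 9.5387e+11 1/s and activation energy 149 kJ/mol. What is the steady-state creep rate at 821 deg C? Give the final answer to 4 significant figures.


rate = A * exp(-Q / (R*T))
T = 821 + 273.15 = 1094.15 K
rate = 9.5387e+11 * exp(-149e3 / (8.314 * 1094.15))
rate = 73450 1/s


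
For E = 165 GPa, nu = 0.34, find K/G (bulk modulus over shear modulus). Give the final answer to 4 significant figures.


G = E / (2*(1+nu))
G = 165 / (2*(1+0.34)) = 61.5672 GPa
K = E / (3*(1-2*nu))
K = 165 / (3*(1-2*0.34)) = 171.875 GPa
K/G = 171.875 / 61.5672 = 2.792


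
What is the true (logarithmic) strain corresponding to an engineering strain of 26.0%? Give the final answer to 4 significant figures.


epsilon_true = ln(1 + epsilon_eng)
epsilon_true = ln(1 + 0.26)
epsilon_true = 0.2311


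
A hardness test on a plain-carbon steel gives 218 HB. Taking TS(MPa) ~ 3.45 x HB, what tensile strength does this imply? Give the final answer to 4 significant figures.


TS (MPa) = 3.45 * HB
TS = 3.45 * 218
TS = 752.1 MPa


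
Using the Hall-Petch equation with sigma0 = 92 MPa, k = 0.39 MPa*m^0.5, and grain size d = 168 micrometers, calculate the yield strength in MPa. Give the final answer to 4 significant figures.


sigma_y = sigma0 + k / sqrt(d)
d = 168 um = 1.68e-04 m
sigma_y = 92 + 0.39 / sqrt(1.68e-04)
sigma_y = 122.1 MPa


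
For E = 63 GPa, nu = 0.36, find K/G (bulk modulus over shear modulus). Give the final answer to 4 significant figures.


G = E / (2*(1+nu))
G = 63 / (2*(1+0.36)) = 23.1618 GPa
K = E / (3*(1-2*nu))
K = 63 / (3*(1-2*0.36)) = 75 GPa
K/G = 75 / 23.1618 = 3.238


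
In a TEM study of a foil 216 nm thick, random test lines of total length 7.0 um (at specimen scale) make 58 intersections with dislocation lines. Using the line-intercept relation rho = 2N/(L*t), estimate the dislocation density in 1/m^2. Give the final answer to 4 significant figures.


rho = 2N / (L * t)
L = 7.0 um = 7e-06 m, t = 216 nm = 2.16e-07 m
rho = 2 * 58 / (7e-06 * 2.16e-07)
rho = 7.672e+13 1/m^2


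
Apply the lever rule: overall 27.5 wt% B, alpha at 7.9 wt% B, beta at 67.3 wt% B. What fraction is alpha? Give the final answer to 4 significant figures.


f_alpha = (C_beta - C0) / (C_beta - C_alpha)
f_alpha = (67.3 - 27.5) / (67.3 - 7.9)
f_alpha = 0.67


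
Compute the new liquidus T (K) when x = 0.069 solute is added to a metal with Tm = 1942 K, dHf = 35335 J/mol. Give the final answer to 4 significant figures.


dT = R*Tm^2*x / dHf
dT = 8.314 * 1942^2 * 0.069 / 35335
dT = 61.2283 K
T_new = 1942 - 61.2283 = 1881 K


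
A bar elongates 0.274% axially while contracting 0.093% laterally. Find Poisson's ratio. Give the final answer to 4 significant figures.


nu = -epsilon_lat / epsilon_axial
Lateral strain is contraction (negative), so using magnitudes:
nu = 0.093 / 0.274
nu = 0.3394


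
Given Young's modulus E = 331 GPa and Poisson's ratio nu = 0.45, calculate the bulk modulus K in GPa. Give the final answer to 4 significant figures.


K = E / (3*(1-2*nu))
K = 331 / (3*(1-2*0.45))
K = 1103 GPa


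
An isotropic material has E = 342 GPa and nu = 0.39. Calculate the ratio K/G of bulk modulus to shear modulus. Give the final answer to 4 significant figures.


G = E / (2*(1+nu))
G = 342 / (2*(1+0.39)) = 123.022 GPa
K = E / (3*(1-2*nu))
K = 342 / (3*(1-2*0.39)) = 518.182 GPa
K/G = 518.182 / 123.022 = 4.212


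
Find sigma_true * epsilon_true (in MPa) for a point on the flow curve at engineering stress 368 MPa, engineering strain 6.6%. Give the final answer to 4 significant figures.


sigma_true = sigma_eng * (1 + epsilon_eng)
sigma_true = 368 * (1 + 0.066) = 392.288 MPa
epsilon_true = ln(1 + epsilon_eng)
epsilon_true = ln(1 + 0.066) = 0.0639133
sigma_true * epsilon_true = 392.288 * 0.0639133 = 25.07 MPa


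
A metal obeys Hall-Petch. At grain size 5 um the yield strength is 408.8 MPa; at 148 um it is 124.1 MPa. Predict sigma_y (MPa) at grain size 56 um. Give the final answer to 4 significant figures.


sigma_y = sigma0 + k / sqrt(d)
1/sqrt(d1) = 1/sqrt(5e-06) = 447.214;  1/sqrt(d2) = 82.1995
k = (sigma1 - sigma2) / (1/sqrt(d1) - 1/sqrt(d2)) = (408.8 - 124.1) / (447.214 - 82.1995) = 0.77997 MPa*m^0.5
sigma0 = sigma1 - k/sqrt(d1) = 408.8 - 0.77997*447.214 = 59.9869 MPa
sigma_y(d3) = 59.9869 + 0.77997 / sqrt(5.6e-05) = 164.2 MPa


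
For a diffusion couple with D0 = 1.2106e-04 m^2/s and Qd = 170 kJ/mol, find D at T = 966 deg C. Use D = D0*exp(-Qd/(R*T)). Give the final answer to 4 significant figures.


D = D0 * exp(-Qd / (R*T))
T = 1239.15 K
D = 1.2106e-04 * exp(-170e3 / (8.314 * 1239.15))
D = 8.253e-12 m^2/s


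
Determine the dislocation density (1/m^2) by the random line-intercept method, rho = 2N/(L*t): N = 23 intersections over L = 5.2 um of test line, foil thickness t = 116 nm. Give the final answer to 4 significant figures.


rho = 2N / (L * t)
L = 5.2 um = 5.2e-06 m, t = 116 nm = 1.16e-07 m
rho = 2 * 23 / (5.2e-06 * 1.16e-07)
rho = 7.626e+13 1/m^2


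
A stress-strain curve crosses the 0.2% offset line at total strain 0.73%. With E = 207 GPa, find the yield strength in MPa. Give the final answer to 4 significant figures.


Offset strain = 0.002
Elastic strain at yield = total_strain - offset = 7.3e-03 - 0.002 = 5.3e-03
sigma_y = E * elastic_strain = 207000 * 5.3e-03
sigma_y = 1097 MPa


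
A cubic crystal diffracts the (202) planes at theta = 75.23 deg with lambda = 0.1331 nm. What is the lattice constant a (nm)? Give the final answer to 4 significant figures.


d = lambda / (2*sin(theta))
d = 0.1331 / (2*sin(75.23 deg))
d = 0.0688242 nm
a = d * sqrt(h^2+k^2+l^2) = 0.0688242 * sqrt(8)
a = 0.1947 nm


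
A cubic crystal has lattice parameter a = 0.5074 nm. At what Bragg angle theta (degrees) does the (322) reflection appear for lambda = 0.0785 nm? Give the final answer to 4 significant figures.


d = a / sqrt(h^2+k^2+l^2)
d = 0.5074 / sqrt(17) = 0.123063 nm
lambda = 2*d*sin(theta)  =>  sin(theta) = lambda / (2*d)
sin(theta) = 0.0785 / (2 * 0.123063) = 0.318943
theta = 18.6 deg


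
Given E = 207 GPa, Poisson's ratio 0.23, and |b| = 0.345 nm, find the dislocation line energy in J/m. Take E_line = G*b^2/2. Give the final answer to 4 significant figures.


Step 1: G = E / (2*(1+nu))
G = 207 / (2*(1+0.23)) = 84.1463 GPa = 8.41463e+10 Pa
Step 2: E_line = G*b^2/2
b = 0.345 nm = 3.45e-10 m
E_line = 0.5 * 8.41463e+10 * (3.45e-10)^2 = 5.008e-09 J/m


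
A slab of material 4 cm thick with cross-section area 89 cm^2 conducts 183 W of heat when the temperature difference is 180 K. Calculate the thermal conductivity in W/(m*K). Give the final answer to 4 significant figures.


k = Q*L / (A*dT)
L = 0.04 m, A = 8.9e-03 m^2
k = 183 * 0.04 / (8.9e-03 * 180)
k = 4.569 W/(m*K)


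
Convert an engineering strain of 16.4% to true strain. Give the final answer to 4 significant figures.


epsilon_true = ln(1 + epsilon_eng)
epsilon_true = ln(1 + 0.164)
epsilon_true = 0.1519


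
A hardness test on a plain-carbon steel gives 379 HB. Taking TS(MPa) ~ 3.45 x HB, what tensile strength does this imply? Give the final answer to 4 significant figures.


TS (MPa) = 3.45 * HB
TS = 3.45 * 379
TS = 1308 MPa


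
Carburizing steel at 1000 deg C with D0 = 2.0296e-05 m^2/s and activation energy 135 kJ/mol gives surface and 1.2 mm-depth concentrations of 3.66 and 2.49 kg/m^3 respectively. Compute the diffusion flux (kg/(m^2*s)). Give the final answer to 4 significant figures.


Step 1: D = D0 * exp(-Qd/(R*T))
T = 1000 + 273.15 = 1273.15 K
D = 2.0296e-05 * exp(-135e3 / (8.314 * 1273.15)) = 5.86742e-11 m^2/s
Step 2: J = D * (C1 - C2) / dx
J = 5.86742e-11 * (3.66 - 2.49) / 1.2e-03
J = 5.721e-08 kg/(m^2*s)


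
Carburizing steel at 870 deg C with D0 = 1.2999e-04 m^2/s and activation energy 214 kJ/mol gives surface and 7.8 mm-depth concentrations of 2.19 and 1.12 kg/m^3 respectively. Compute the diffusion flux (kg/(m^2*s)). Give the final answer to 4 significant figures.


Step 1: D = D0 * exp(-Qd/(R*T))
T = 870 + 273.15 = 1143.15 K
D = 1.2999e-04 * exp(-214e3 / (8.314 * 1143.15)) = 2.16335e-14 m^2/s
Step 2: J = D * (C1 - C2) / dx
J = 2.16335e-14 * (2.19 - 1.12) / 7.8e-03
J = 2.968e-12 kg/(m^2*s)


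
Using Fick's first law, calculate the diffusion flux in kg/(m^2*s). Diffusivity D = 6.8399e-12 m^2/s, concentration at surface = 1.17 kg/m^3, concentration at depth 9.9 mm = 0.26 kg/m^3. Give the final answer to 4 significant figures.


J = -D * (dC/dx) = D * (C1 - C2) / dx
J = 6.8399e-12 * (1.17 - 0.26) / 9.9e-03
J = 6.287e-10 kg/(m^2*s)


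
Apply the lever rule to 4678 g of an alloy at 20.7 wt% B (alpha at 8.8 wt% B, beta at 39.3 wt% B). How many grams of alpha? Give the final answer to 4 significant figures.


f_alpha = (C_beta - C0) / (C_beta - C_alpha)
f_alpha = (39.3 - 20.7) / (39.3 - 8.8) = 0.609836
m_alpha = f_alpha * m_total = 0.609836 * 4678 = 2853 g


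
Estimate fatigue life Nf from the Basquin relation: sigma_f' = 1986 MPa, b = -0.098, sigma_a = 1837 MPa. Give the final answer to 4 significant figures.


sigma_a = sigma_f' * (2*Nf)^b
2*Nf = (sigma_a / sigma_f')^(1/b)
2*Nf = (1837 / 1986)^(1/-0.098)
2*Nf = 2.21622
Nf = 1.108 cycles


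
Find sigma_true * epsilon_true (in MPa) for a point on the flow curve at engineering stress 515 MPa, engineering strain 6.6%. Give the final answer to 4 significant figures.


sigma_true = sigma_eng * (1 + epsilon_eng)
sigma_true = 515 * (1 + 0.066) = 548.99 MPa
epsilon_true = ln(1 + epsilon_eng)
epsilon_true = ln(1 + 0.066) = 0.0639133
sigma_true * epsilon_true = 548.99 * 0.0639133 = 35.09 MPa


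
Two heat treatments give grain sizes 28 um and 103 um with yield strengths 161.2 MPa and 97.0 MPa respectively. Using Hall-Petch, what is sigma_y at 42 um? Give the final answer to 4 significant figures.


sigma_y = sigma0 + k / sqrt(d)
1/sqrt(d1) = 1/sqrt(2.8e-05) = 188.982;  1/sqrt(d2) = 98.5329
k = (sigma1 - sigma2) / (1/sqrt(d1) - 1/sqrt(d2)) = (161.2 - 97.0) / (188.982 - 98.5329) = 0.70979 MPa*m^0.5
sigma0 = sigma1 - k/sqrt(d1) = 161.2 - 0.70979*188.982 = 27.0623 MPa
sigma_y(d3) = 27.0623 + 0.70979 / sqrt(4.2e-05) = 136.6 MPa


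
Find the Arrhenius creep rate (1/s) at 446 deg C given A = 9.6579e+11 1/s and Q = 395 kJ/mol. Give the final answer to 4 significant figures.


rate = A * exp(-Q / (R*T))
T = 446 + 273.15 = 719.15 K
rate = 9.6579e+11 * exp(-395e3 / (8.314 * 719.15))
rate = 1.965e-17 1/s


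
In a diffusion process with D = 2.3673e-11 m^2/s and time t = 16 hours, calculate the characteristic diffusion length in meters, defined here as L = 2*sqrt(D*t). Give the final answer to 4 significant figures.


t = 16 hr = 57600 s
Diffusion length = 2*sqrt(D*t)
= 2*sqrt(2.3673e-11 * 57600)
= 2.335e-03 m


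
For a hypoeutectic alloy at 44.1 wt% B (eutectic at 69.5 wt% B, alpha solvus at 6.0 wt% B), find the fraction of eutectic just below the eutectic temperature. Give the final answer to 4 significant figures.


f_primary = (C_e - C0) / (C_e - C_alpha_max)
f_primary = (69.5 - 44.1) / (69.5 - 6.0)
f_primary = 0.4
f_eutectic = 1 - 0.4 = 0.6


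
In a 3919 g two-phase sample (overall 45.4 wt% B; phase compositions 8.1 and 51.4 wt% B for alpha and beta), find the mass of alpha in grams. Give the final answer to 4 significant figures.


f_alpha = (C_beta - C0) / (C_beta - C_alpha)
f_alpha = (51.4 - 45.4) / (51.4 - 8.1) = 0.138568
m_alpha = f_alpha * m_total = 0.138568 * 3919 = 543 g


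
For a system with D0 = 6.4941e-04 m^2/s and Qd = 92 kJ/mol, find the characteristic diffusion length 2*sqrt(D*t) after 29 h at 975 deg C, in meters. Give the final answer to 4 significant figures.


Step 1: D = D0 * exp(-Qd/(R*T))
T = 1248.15 K
D = 6.4941e-04 * exp(-92e3 / (8.314 * 1248.15)) = 9.16668e-08 m^2/s
Step 2: L = 2*sqrt(D*t)
t = 29 h = 104400 s
L = 2*sqrt(9.16668e-08 * 104400) = 0.1957 m


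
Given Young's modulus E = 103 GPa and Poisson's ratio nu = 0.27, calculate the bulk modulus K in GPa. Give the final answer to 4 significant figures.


K = E / (3*(1-2*nu))
K = 103 / (3*(1-2*0.27))
K = 74.64 GPa


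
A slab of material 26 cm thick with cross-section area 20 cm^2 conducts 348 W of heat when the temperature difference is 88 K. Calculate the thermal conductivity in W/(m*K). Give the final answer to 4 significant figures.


k = Q*L / (A*dT)
L = 0.26 m, A = 2e-03 m^2
k = 348 * 0.26 / (2e-03 * 88)
k = 514.1 W/(m*K)


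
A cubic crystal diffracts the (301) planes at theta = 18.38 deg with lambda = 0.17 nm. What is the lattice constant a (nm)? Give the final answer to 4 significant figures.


d = lambda / (2*sin(theta))
d = 0.17 / (2*sin(18.38 deg))
d = 0.269569 nm
a = d * sqrt(h^2+k^2+l^2) = 0.269569 * sqrt(10)
a = 0.8525 nm


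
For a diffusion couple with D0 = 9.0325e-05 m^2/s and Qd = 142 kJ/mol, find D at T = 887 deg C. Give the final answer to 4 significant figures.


D = D0 * exp(-Qd / (R*T))
T = 1160.15 K
D = 9.0325e-05 * exp(-142e3 / (8.314 * 1160.15))
D = 3.649e-11 m^2/s


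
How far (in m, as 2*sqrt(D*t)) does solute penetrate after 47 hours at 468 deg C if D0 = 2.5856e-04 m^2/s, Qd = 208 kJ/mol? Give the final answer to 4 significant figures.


Step 1: D = D0 * exp(-Qd/(R*T))
T = 741.15 K
D = 2.5856e-04 * exp(-208e3 / (8.314 * 741.15)) = 5.65776e-19 m^2/s
Step 2: L = 2*sqrt(D*t)
t = 47 h = 169200 s
L = 2*sqrt(5.65776e-19 * 169200) = 6.188e-07 m


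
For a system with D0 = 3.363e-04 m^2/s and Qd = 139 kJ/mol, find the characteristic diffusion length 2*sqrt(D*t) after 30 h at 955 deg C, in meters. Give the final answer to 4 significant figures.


Step 1: D = D0 * exp(-Qd/(R*T))
T = 1228.15 K
D = 3.363e-04 * exp(-139e3 / (8.314 * 1228.15)) = 4.11796e-10 m^2/s
Step 2: L = 2*sqrt(D*t)
t = 30 h = 108000 s
L = 2*sqrt(4.11796e-10 * 108000) = 0.01334 m


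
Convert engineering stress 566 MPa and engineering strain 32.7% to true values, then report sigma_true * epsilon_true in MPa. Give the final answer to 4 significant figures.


sigma_true = sigma_eng * (1 + epsilon_eng)
sigma_true = 566 * (1 + 0.327) = 751.082 MPa
epsilon_true = ln(1 + epsilon_eng)
epsilon_true = ln(1 + 0.327) = 0.282921
sigma_true * epsilon_true = 751.082 * 0.282921 = 212.5 MPa


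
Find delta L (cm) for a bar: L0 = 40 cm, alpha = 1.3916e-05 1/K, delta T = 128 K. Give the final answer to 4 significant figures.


dL = L0 * alpha * dT
dL = 40 * 1.3916e-05 * 128
dL = 0.07125 cm


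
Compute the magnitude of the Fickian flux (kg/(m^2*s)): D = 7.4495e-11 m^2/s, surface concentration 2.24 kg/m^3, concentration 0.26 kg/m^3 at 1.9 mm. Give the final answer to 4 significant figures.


J = -D * (dC/dx) = D * (C1 - C2) / dx
J = 7.4495e-11 * (2.24 - 0.26) / 1.9e-03
J = 7.763e-08 kg/(m^2*s)


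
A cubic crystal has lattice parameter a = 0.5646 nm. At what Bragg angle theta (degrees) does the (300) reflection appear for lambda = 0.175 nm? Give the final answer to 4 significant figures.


d = a / sqrt(h^2+k^2+l^2)
d = 0.5646 / sqrt(9) = 0.1882 nm
lambda = 2*d*sin(theta)  =>  sin(theta) = lambda / (2*d)
sin(theta) = 0.175 / (2 * 0.1882) = 0.464931
theta = 27.71 deg


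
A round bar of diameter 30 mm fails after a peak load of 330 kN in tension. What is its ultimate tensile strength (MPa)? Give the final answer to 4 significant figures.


A0 = pi*(d/2)^2 = pi*(30/2)^2 = 706.858 mm^2
UTS = F_max / A0 = 330*1000 / 706.858
UTS = 466.9 MPa


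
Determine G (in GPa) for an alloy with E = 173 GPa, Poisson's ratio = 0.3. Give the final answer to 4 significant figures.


G = E / (2*(1+nu))
G = 173 / (2*(1+0.3))
G = 66.54 GPa


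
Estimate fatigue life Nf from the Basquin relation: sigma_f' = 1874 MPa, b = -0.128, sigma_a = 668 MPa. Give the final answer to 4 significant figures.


sigma_a = sigma_f' * (2*Nf)^b
2*Nf = (sigma_a / sigma_f')^(1/b)
2*Nf = (668 / 1874)^(1/-0.128)
2*Nf = 3161.89
Nf = 1581 cycles


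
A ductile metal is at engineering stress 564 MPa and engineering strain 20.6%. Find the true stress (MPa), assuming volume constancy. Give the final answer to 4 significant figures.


sigma_true = sigma_eng * (1 + epsilon_eng)
sigma_true = 564 * (1 + 0.206)
sigma_true = 680.2 MPa


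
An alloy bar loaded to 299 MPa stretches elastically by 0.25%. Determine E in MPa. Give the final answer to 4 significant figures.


E = sigma / epsilon
epsilon = 0.25% = 2.5e-03
E = 299 / 2.5e-03
E = 119600 MPa


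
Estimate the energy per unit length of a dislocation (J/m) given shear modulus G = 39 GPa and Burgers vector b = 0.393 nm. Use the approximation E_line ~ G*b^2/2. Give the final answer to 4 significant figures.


E = G*b^2/2
b = 0.393 nm = 3.93e-10 m
G = 39 GPa = 3.9e+10 Pa
E = 0.5 * 3.9e+10 * (3.93e-10)^2
E = 3.012e-09 J/m


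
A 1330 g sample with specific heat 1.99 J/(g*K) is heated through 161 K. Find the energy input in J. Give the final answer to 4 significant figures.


Q = m * cp * dT
Q = 1330 * 1.99 * 161
Q = 426100 J


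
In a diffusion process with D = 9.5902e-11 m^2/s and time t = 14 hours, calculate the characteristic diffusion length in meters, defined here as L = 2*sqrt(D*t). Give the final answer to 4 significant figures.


t = 14 hr = 50400 s
Diffusion length = 2*sqrt(D*t)
= 2*sqrt(9.5902e-11 * 50400)
= 4.397e-03 m


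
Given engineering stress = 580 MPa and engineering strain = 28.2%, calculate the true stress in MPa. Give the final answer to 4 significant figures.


sigma_true = sigma_eng * (1 + epsilon_eng)
sigma_true = 580 * (1 + 0.282)
sigma_true = 743.6 MPa


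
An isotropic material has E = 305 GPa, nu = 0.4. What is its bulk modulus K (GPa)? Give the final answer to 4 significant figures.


K = E / (3*(1-2*nu))
K = 305 / (3*(1-2*0.4))
K = 508.3 GPa


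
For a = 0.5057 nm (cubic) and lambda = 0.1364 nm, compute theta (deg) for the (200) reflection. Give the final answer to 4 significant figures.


d = a / sqrt(h^2+k^2+l^2)
d = 0.5057 / sqrt(4) = 0.25285 nm
lambda = 2*d*sin(theta)  =>  sin(theta) = lambda / (2*d)
sin(theta) = 0.1364 / (2 * 0.25285) = 0.269725
theta = 15.65 deg


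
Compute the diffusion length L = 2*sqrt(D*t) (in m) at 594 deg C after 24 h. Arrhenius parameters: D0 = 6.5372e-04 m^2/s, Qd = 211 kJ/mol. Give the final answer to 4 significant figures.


Step 1: D = D0 * exp(-Qd/(R*T))
T = 867.15 K
D = 6.5372e-04 * exp(-211e3 / (8.314 * 867.15)) = 1.2732e-16 m^2/s
Step 2: L = 2*sqrt(D*t)
t = 24 h = 86400 s
L = 2*sqrt(1.2732e-16 * 86400) = 6.633e-06 m


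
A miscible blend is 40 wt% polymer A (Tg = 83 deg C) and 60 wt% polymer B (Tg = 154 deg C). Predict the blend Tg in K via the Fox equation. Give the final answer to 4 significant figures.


1/Tg = w1/Tg1 + w2/Tg2 (in Kelvin)
Tg1 = 356.15 K, Tg2 = 427.15 K
1/Tg = 0.4/356.15 + 0.6/427.15
Tg = 395.6 K


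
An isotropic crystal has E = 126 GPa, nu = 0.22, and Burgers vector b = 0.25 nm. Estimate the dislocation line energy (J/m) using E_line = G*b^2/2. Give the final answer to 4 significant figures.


Step 1: G = E / (2*(1+nu))
G = 126 / (2*(1+0.22)) = 51.6393 GPa = 5.16393e+10 Pa
Step 2: E_line = G*b^2/2
b = 0.25 nm = 2.5e-10 m
E_line = 0.5 * 5.16393e+10 * (2.5e-10)^2 = 1.614e-09 J/m


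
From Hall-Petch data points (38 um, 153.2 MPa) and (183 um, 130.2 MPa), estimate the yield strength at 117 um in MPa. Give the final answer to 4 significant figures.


sigma_y = sigma0 + k / sqrt(d)
1/sqrt(d1) = 1/sqrt(3.8e-05) = 162.221;  1/sqrt(d2) = 73.9221
k = (sigma1 - sigma2) / (1/sqrt(d1) - 1/sqrt(d2)) = (153.2 - 130.2) / (162.221 - 73.9221) = 0.260478 MPa*m^0.5
sigma0 = sigma1 - k/sqrt(d1) = 153.2 - 0.260478*162.221 = 110.945 MPa
sigma_y(d3) = 110.945 + 0.260478 / sqrt(1.17e-04) = 135 MPa


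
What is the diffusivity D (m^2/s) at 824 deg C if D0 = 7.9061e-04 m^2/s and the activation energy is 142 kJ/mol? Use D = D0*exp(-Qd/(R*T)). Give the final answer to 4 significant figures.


D = D0 * exp(-Qd / (R*T))
T = 1097.15 K
D = 7.9061e-04 * exp(-142e3 / (8.314 * 1097.15))
D = 1.371e-10 m^2/s


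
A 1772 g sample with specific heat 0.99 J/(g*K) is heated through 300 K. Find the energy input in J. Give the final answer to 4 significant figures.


Q = m * cp * dT
Q = 1772 * 0.99 * 300
Q = 526300 J


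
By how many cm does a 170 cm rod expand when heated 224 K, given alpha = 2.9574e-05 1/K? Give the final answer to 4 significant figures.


dL = L0 * alpha * dT
dL = 170 * 2.9574e-05 * 224
dL = 1.126 cm


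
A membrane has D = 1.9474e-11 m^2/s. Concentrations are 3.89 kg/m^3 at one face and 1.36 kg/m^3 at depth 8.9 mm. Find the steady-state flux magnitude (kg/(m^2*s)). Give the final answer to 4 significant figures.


J = -D * (dC/dx) = D * (C1 - C2) / dx
J = 1.9474e-11 * (3.89 - 1.36) / 8.9e-03
J = 5.536e-09 kg/(m^2*s)


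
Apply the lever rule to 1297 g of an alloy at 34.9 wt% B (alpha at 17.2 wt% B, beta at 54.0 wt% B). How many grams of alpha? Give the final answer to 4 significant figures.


f_alpha = (C_beta - C0) / (C_beta - C_alpha)
f_alpha = (54.0 - 34.9) / (54.0 - 17.2) = 0.519022
m_alpha = f_alpha * m_total = 0.519022 * 1297 = 673.2 g


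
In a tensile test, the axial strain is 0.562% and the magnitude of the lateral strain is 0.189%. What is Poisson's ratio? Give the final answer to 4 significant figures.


nu = -epsilon_lat / epsilon_axial
Lateral strain is contraction (negative), so using magnitudes:
nu = 0.189 / 0.562
nu = 0.3363


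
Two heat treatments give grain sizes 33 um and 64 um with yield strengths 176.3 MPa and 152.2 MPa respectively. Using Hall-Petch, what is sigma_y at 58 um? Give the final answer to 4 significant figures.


sigma_y = sigma0 + k / sqrt(d)
1/sqrt(d1) = 1/sqrt(3.3e-05) = 174.078;  1/sqrt(d2) = 125
k = (sigma1 - sigma2) / (1/sqrt(d1) - 1/sqrt(d2)) = (176.3 - 152.2) / (174.078 - 125) = 0.491058 MPa*m^0.5
sigma0 = sigma1 - k/sqrt(d1) = 176.3 - 0.491058*174.078 = 90.8177 MPa
sigma_y(d3) = 90.8177 + 0.491058 / sqrt(5.8e-05) = 155.3 MPa


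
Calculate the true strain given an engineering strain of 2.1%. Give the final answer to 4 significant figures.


epsilon_true = ln(1 + epsilon_eng)
epsilon_true = ln(1 + 0.021)
epsilon_true = 0.02078


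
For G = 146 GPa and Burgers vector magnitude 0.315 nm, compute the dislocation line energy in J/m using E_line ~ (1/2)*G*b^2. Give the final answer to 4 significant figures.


E = G*b^2/2
b = 0.315 nm = 3.15e-10 m
G = 146 GPa = 1.46e+11 Pa
E = 0.5 * 1.46e+11 * (3.15e-10)^2
E = 7.243e-09 J/m


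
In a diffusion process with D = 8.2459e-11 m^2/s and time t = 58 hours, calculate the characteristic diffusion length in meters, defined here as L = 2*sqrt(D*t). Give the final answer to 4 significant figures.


t = 58 hr = 208800 s
Diffusion length = 2*sqrt(D*t)
= 2*sqrt(8.2459e-11 * 208800)
= 8.299e-03 m


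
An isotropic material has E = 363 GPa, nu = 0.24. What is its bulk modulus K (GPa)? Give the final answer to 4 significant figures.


K = E / (3*(1-2*nu))
K = 363 / (3*(1-2*0.24))
K = 232.7 GPa


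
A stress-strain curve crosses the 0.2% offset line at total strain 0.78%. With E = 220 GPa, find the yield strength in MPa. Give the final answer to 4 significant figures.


Offset strain = 0.002
Elastic strain at yield = total_strain - offset = 7.8e-03 - 0.002 = 5.8e-03
sigma_y = E * elastic_strain = 220000 * 5.8e-03
sigma_y = 1276 MPa


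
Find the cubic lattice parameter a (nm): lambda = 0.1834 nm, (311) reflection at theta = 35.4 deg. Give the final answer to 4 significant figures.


d = lambda / (2*sin(theta))
d = 0.1834 / (2*sin(35.4 deg))
d = 0.1583 nm
a = d * sqrt(h^2+k^2+l^2) = 0.1583 * sqrt(11)
a = 0.525 nm


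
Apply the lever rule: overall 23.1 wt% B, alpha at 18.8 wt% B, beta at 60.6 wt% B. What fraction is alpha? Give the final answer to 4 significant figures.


f_alpha = (C_beta - C0) / (C_beta - C_alpha)
f_alpha = (60.6 - 23.1) / (60.6 - 18.8)
f_alpha = 0.8971


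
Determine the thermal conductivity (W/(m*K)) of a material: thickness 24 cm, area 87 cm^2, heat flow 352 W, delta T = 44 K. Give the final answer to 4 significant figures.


k = Q*L / (A*dT)
L = 0.24 m, A = 8.7e-03 m^2
k = 352 * 0.24 / (8.7e-03 * 44)
k = 220.7 W/(m*K)


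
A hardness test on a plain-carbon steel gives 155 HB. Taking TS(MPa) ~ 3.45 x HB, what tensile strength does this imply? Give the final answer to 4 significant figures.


TS (MPa) = 3.45 * HB
TS = 3.45 * 155
TS = 534.8 MPa


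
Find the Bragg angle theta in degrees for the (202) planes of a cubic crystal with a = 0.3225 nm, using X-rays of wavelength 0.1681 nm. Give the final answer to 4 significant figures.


d = a / sqrt(h^2+k^2+l^2)
d = 0.3225 / sqrt(8) = 0.114021 nm
lambda = 2*d*sin(theta)  =>  sin(theta) = lambda / (2*d)
sin(theta) = 0.1681 / (2 * 0.114021) = 0.737145
theta = 47.49 deg


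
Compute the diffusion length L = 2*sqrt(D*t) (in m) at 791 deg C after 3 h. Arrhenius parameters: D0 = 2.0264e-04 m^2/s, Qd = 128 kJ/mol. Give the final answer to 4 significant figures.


Step 1: D = D0 * exp(-Qd/(R*T))
T = 1064.15 K
D = 2.0264e-04 * exp(-128e3 / (8.314 * 1064.15)) = 1.05564e-10 m^2/s
Step 2: L = 2*sqrt(D*t)
t = 3 h = 10800 s
L = 2*sqrt(1.05564e-10 * 10800) = 2.136e-03 m


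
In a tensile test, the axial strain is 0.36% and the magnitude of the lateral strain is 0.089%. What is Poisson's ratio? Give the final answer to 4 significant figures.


nu = -epsilon_lat / epsilon_axial
Lateral strain is contraction (negative), so using magnitudes:
nu = 0.089 / 0.36
nu = 0.2472


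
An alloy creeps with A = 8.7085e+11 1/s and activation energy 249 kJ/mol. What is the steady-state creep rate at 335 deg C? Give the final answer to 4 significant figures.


rate = A * exp(-Q / (R*T))
T = 335 + 273.15 = 608.15 K
rate = 8.7085e+11 * exp(-249e3 / (8.314 * 608.15))
rate = 3.567e-10 1/s


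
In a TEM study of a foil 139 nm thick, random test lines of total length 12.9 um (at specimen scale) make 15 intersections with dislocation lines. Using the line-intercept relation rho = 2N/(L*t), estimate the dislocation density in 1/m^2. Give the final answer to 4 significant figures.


rho = 2N / (L * t)
L = 12.9 um = 1.29e-05 m, t = 139 nm = 1.39e-07 m
rho = 2 * 15 / (1.29e-05 * 1.39e-07)
rho = 1.673e+13 1/m^2


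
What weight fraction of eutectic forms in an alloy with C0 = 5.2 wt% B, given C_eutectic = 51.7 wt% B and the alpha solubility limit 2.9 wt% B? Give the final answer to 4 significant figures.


f_primary = (C_e - C0) / (C_e - C_alpha_max)
f_primary = (51.7 - 5.2) / (51.7 - 2.9)
f_primary = 0.952869
f_eutectic = 1 - 0.952869 = 0.04713


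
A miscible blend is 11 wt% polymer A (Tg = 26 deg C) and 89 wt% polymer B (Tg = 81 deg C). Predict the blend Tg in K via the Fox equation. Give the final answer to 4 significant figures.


1/Tg = w1/Tg1 + w2/Tg2 (in Kelvin)
Tg1 = 299.15 K, Tg2 = 354.15 K
1/Tg = 0.11/299.15 + 0.89/354.15
Tg = 347.1 K


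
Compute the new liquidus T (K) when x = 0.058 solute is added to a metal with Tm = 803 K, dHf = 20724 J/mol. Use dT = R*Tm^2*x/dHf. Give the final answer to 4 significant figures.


dT = R*Tm^2*x / dHf
dT = 8.314 * 803^2 * 0.058 / 20724
dT = 15.0036 K
T_new = 803 - 15.0036 = 788 K


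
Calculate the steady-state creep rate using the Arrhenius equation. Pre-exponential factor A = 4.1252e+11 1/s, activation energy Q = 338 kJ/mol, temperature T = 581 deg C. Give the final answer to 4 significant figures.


rate = A * exp(-Q / (R*T))
T = 581 + 273.15 = 854.15 K
rate = 4.1252e+11 * exp(-338e3 / (8.314 * 854.15))
rate = 8.804e-10 1/s


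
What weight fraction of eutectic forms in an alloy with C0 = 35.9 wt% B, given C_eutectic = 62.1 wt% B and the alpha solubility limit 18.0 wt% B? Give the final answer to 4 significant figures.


f_primary = (C_e - C0) / (C_e - C_alpha_max)
f_primary = (62.1 - 35.9) / (62.1 - 18.0)
f_primary = 0.594104
f_eutectic = 1 - 0.594104 = 0.4059


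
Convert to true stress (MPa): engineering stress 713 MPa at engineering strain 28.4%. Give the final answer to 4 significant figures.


sigma_true = sigma_eng * (1 + epsilon_eng)
sigma_true = 713 * (1 + 0.284)
sigma_true = 915.5 MPa


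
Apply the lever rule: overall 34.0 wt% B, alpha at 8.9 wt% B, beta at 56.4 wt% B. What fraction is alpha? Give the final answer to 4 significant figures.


f_alpha = (C_beta - C0) / (C_beta - C_alpha)
f_alpha = (56.4 - 34.0) / (56.4 - 8.9)
f_alpha = 0.4716


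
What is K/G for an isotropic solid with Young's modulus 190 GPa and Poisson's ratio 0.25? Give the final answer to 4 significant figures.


G = E / (2*(1+nu))
G = 190 / (2*(1+0.25)) = 76 GPa
K = E / (3*(1-2*nu))
K = 190 / (3*(1-2*0.25)) = 126.667 GPa
K/G = 126.667 / 76 = 1.667


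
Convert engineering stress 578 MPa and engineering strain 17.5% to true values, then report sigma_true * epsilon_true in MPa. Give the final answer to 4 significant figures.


sigma_true = sigma_eng * (1 + epsilon_eng)
sigma_true = 578 * (1 + 0.175) = 679.15 MPa
epsilon_true = ln(1 + epsilon_eng)
epsilon_true = ln(1 + 0.175) = 0.161268
sigma_true * epsilon_true = 679.15 * 0.161268 = 109.5 MPa


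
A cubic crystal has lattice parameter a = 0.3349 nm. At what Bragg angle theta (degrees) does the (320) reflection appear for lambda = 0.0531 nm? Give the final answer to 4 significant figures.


d = a / sqrt(h^2+k^2+l^2)
d = 0.3349 / sqrt(13) = 0.0928845 nm
lambda = 2*d*sin(theta)  =>  sin(theta) = lambda / (2*d)
sin(theta) = 0.0531 / (2 * 0.0928845) = 0.285839
theta = 16.61 deg


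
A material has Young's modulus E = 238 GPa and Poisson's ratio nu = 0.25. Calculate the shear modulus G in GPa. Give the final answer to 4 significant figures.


G = E / (2*(1+nu))
G = 238 / (2*(1+0.25))
G = 95.2 GPa


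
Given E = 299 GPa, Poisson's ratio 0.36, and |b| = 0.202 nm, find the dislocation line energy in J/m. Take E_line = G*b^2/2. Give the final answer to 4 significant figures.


Step 1: G = E / (2*(1+nu))
G = 299 / (2*(1+0.36)) = 109.926 GPa = 1.09926e+11 Pa
Step 2: E_line = G*b^2/2
b = 0.202 nm = 2.02e-10 m
E_line = 0.5 * 1.09926e+11 * (2.02e-10)^2 = 2.243e-09 J/m


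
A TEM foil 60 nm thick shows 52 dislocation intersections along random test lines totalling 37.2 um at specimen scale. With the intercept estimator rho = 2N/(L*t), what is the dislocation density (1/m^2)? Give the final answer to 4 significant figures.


rho = 2N / (L * t)
L = 37.2 um = 3.72e-05 m, t = 60 nm = 6e-08 m
rho = 2 * 52 / (3.72e-05 * 6e-08)
rho = 4.659e+13 1/m^2


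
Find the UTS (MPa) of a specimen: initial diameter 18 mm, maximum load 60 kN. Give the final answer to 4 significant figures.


A0 = pi*(d/2)^2 = pi*(18/2)^2 = 254.469 mm^2
UTS = F_max / A0 = 60*1000 / 254.469
UTS = 235.8 MPa


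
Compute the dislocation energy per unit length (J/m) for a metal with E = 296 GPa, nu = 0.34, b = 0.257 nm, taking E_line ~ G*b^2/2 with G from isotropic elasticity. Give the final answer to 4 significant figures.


Step 1: G = E / (2*(1+nu))
G = 296 / (2*(1+0.34)) = 110.448 GPa = 1.10448e+11 Pa
Step 2: E_line = G*b^2/2
b = 0.257 nm = 2.57e-10 m
E_line = 0.5 * 1.10448e+11 * (2.57e-10)^2 = 3.647e-09 J/m


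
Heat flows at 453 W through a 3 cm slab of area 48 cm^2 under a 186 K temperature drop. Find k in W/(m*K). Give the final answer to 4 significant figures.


k = Q*L / (A*dT)
L = 0.03 m, A = 4.8e-03 m^2
k = 453 * 0.03 / (4.8e-03 * 186)
k = 15.22 W/(m*K)


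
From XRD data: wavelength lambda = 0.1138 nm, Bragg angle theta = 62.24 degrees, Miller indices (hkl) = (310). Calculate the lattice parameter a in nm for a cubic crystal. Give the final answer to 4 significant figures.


d = lambda / (2*sin(theta))
d = 0.1138 / (2*sin(62.24 deg))
d = 0.0643006 nm
a = d * sqrt(h^2+k^2+l^2) = 0.0643006 * sqrt(10)
a = 0.2033 nm


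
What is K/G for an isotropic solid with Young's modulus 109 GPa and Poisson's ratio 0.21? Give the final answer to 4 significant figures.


G = E / (2*(1+nu))
G = 109 / (2*(1+0.21)) = 45.0413 GPa
K = E / (3*(1-2*nu))
K = 109 / (3*(1-2*0.21)) = 62.6437 GPa
K/G = 62.6437 / 45.0413 = 1.391
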